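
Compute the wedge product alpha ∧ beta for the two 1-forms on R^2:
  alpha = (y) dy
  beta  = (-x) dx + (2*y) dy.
alpha ∧ beta = (x*y) dx ∧ dy

Distribute the wedge, using dx_i ∧ dx_j = -dx_j ∧ dx_i and dx_i ∧ dx_i = 0. For each pair (i, j) with i < j, the coefficient of dx_i ∧ dx_j in alpha ∧ beta is (alpha_i * beta_j - alpha_j * beta_i). Collecting: alpha ∧ beta = (x*y) dx ∧ dy.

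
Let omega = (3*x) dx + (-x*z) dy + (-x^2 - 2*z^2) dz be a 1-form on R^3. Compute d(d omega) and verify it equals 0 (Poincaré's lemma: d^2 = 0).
d(d omega) = 0

Step 1: d omega = sum_{i<j} (∂f_j/∂x_i - ∂f_i/∂x_j) dx_i ∧ dx_j:
  coeff of dx ∧ dy: -z
  coeff of dx ∧ dz: -2*x
  coeff of dy ∧ dz: x
Step 2: Apply d again to each 2-form coefficient. The only possible 3-form in R^3 is dx ∧ dy ∧ dz, with coefficient
  ∂(coeff of dy∧dz)/∂x - ∂(coeff of dx∧dz)/∂y + ∂(coeff of dx∧dy)/∂z
  = ∂/∂x (x) - ∂/∂y (-2*x) + ∂/∂z (-z).
Each of these terms simplifies to sums of mixed partials that cancel in pairs. The result is 0 (by equality of mixed partials for smooth functions — Schwarz / Clairaut).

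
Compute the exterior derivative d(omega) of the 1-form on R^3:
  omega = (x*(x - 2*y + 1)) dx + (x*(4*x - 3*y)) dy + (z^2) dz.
d(omega) = (10*x - 3*y) dx ∧ dy

For a 1-form omega = sum_i f_i dx_i, the exterior derivative is
  d(omega) = sum_{i < j} (∂f_j/∂x_i - ∂f_i/∂x_j) dx_i ∧ dx_j.
  coefficient of dx ∧ dy: ∂f_2/∂x - ∂f_1/∂y = ∂(x*(4*x - 3*y))/∂x - ∂(x*(x - 2*y + 1))/∂y = 10*x - 3*y
Assembling: d(omega) = (10*x - 3*y) dx ∧ dy.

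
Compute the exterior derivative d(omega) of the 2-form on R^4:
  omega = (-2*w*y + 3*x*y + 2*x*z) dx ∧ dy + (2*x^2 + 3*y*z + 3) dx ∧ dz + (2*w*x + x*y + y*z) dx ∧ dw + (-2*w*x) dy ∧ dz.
d(omega) = (-2*w + 2*x - 3*z) dx ∧ dy ∧ dz + (-x - 2*y - z) dx ∧ dy ∧ dw + (-y) dx ∧ dz ∧ dw + (-2*x) dy ∧ dz ∧ dw

For a 2-form omega = sum_{i<j} g_{ij} dx_i ∧ dx_j, the exterior derivative is
  d(omega) = sum_{i<j} d(g_{ij}) ∧ dx_i ∧ dx_j = sum_{i<j, k} (∂g_{ij}/∂x_k) dx_k ∧ dx_i ∧ dx_j.
Expand each term, using dx_k ∧ dx_i ∧ dx_j = sgn(permutation) dx_{(a)} ∧ dx_{(b)} ∧ dx_{(c)} with (a < b < c) sorted:
  d(-2*w*y + 3*x*y + 2*x*z) includes (∂/∂z)(-2*w*y + 3*x*y + 2*x*z) dz = (2*x) dz, which multiplied by dx ∧ dy gives (2*x) dx ∧ dy ∧ dz
  d(-2*w*y + 3*x*y + 2*x*z) includes (∂/∂w)(-2*w*y + 3*x*y + 2*x*z) dw = (-2*y) dw, which multiplied by dx ∧ dy gives (-2*y) dx ∧ dy ∧ dw
  d(2*x^2 + 3*y*z + 3) includes (∂/∂y)(2*x^2 + 3*y*z + 3) dy = (3*z) dy, which multiplied by dx ∧ dz gives (-3*z) dx ∧ dy ∧ dz
  d(2*w*x + x*y + y*z) includes (∂/∂y)(2*w*x + x*y + y*z) dy = (x + z) dy, which multiplied by dx ∧ dw gives (-x - z) dx ∧ dy ∧ dw
  d(2*w*x + x*y + y*z) includes (∂/∂z)(2*w*x + x*y + y*z) dz = (y) dz, which multiplied by dx ∧ dw gives (-y) dx ∧ dz ∧ dw
  d(-2*w*x) includes (∂/∂x)(-2*w*x) dx = (-2*w) dx, which multiplied by dy ∧ dz gives (-2*w) dx ∧ dy ∧ dz
  d(-2*w*x) includes (∂/∂w)(-2*w*x) dw = (-2*x) dw, which multiplied by dy ∧ dz gives (-2*x) dy ∧ dz ∧ dw
Collecting like 3-forms: d(omega) = (-2*w + 2*x - 3*z) dx ∧ dy ∧ dz + (-x - 2*y - z) dx ∧ dy ∧ dw + (-y) dx ∧ dz ∧ dw + (-2*x) dy ∧ dz ∧ dw.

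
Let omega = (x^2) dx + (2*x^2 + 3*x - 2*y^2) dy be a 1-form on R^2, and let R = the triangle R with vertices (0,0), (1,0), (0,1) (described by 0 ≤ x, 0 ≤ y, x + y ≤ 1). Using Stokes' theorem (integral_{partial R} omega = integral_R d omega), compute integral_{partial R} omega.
integral_(partial R) omega = 13/6

Stokes: integral_partial_R omega = integral_R d omega with d omega = (∂Q/∂x - ∂P/∂y) dx ∧ dy.
  ∂Q/∂x = 4*x + 3
  ∂P/∂y = 0
  integrand = ∂Q/∂x - ∂P/∂y = 4*x + 3.
Integrating over R: integral_0^1 integral_0^{1-x} (4*x + 3) dy dx = 13/6.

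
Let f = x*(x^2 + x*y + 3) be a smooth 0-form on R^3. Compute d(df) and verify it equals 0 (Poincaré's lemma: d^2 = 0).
d(df) = 0

Step 1: df = sum_i (∂f/∂x_i) dx_i = (3*x^2 + 2*x*y + 3) dx + (x^2) dy + (0) dz.
Step 2: Apply d again. Using the 1-form formula, the coefficient of dx ∧ dy in d(df) is ∂^2 f/∂x ∂y - ∂^2 f/∂y ∂x = (2*x) - (2*x) = 0 (equality of mixed partials for smooth f).
Similarly for dx ∧ dz and dy ∧ dz — all coefficients vanish. So d(df) = 0.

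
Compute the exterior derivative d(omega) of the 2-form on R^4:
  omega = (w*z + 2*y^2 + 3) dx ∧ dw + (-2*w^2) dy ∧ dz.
d(omega) = (-4*y) dx ∧ dy ∧ dw + (-w) dx ∧ dz ∧ dw + (-4*w) dy ∧ dz ∧ dw

For a 2-form omega = sum_{i<j} g_{ij} dx_i ∧ dx_j, the exterior derivative is
  d(omega) = sum_{i<j} d(g_{ij}) ∧ dx_i ∧ dx_j = sum_{i<j, k} (∂g_{ij}/∂x_k) dx_k ∧ dx_i ∧ dx_j.
Expand each term, using dx_k ∧ dx_i ∧ dx_j = sgn(permutation) dx_{(a)} ∧ dx_{(b)} ∧ dx_{(c)} with (a < b < c) sorted:
  d(w*z + 2*y^2 + 3) includes (∂/∂y)(w*z + 2*y^2 + 3) dy = (4*y) dy, which multiplied by dx ∧ dw gives (-4*y) dx ∧ dy ∧ dw
  d(w*z + 2*y^2 + 3) includes (∂/∂z)(w*z + 2*y^2 + 3) dz = (w) dz, which multiplied by dx ∧ dw gives (-w) dx ∧ dz ∧ dw
  d(-2*w^2) includes (∂/∂w)(-2*w^2) dw = (-4*w) dw, which multiplied by dy ∧ dz gives (-4*w) dy ∧ dz ∧ dw
Collecting like 3-forms: d(omega) = (-4*y) dx ∧ dy ∧ dw + (-w) dx ∧ dz ∧ dw + (-4*w) dy ∧ dz ∧ dw.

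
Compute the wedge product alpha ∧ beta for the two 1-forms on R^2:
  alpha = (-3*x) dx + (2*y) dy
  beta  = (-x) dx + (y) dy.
alpha ∧ beta = (-x*y) dx ∧ dy

Distribute the wedge, using dx_i ∧ dx_j = -dx_j ∧ dx_i and dx_i ∧ dx_i = 0. For each pair (i, j) with i < j, the coefficient of dx_i ∧ dx_j in alpha ∧ beta is (alpha_i * beta_j - alpha_j * beta_i). Collecting: alpha ∧ beta = (-x*y) dx ∧ dy.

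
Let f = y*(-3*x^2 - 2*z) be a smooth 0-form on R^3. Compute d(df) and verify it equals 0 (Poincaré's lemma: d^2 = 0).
d(df) = 0

Step 1: df = sum_i (∂f/∂x_i) dx_i = (-6*x*y) dx + (-3*x^2 - 2*z) dy + (-2*y) dz.
Step 2: Apply d again. Using the 1-form formula, the coefficient of dx ∧ dy in d(df) is ∂^2 f/∂x ∂y - ∂^2 f/∂y ∂x = (-6*x) - (-6*x) = 0 (equality of mixed partials for smooth f).
Similarly for dx ∧ dz and dy ∧ dz — all coefficients vanish. So d(df) = 0.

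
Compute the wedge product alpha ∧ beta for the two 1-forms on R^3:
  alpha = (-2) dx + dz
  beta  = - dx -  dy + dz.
alpha ∧ beta = (2) dx ∧ dy + (-1) dx ∧ dz + (1) dy ∧ dz

Distribute the wedge, using dx_i ∧ dx_j = -dx_j ∧ dx_i and dx_i ∧ dx_i = 0. For each pair (i, j) with i < j, the coefficient of dx_i ∧ dx_j in alpha ∧ beta is (alpha_i * beta_j - alpha_j * beta_i). Collecting: alpha ∧ beta = (2) dx ∧ dy + (-1) dx ∧ dz + (1) dy ∧ dz.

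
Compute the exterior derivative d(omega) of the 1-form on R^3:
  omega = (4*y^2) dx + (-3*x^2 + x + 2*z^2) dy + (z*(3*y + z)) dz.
d(omega) = (-6*x - 8*y + 1) dx ∧ dy + (-z) dy ∧ dz

For a 1-form omega = sum_i f_i dx_i, the exterior derivative is
  d(omega) = sum_{i < j} (∂f_j/∂x_i - ∂f_i/∂x_j) dx_i ∧ dx_j.
  coefficient of dx ∧ dy: ∂f_2/∂x - ∂f_1/∂y = ∂(-3*x^2 + x + 2*z^2)/∂x - ∂(4*y^2)/∂y = -6*x - 8*y + 1
  coefficient of dy ∧ dz: ∂f_3/∂y - ∂f_2/∂z = ∂(z*(3*y + z))/∂y - ∂(-3*x^2 + x + 2*z^2)/∂z = -z
Assembling: d(omega) = (-6*x - 8*y + 1) dx ∧ dy + (-z) dy ∧ dz.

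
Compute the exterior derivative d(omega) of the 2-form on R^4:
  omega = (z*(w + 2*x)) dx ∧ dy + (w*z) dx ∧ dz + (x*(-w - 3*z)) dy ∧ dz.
d(omega) = (2*x - 3*z) dx ∧ dy ∧ dz + (z) dx ∧ dy ∧ dw + (z) dx ∧ dz ∧ dw + (-x) dy ∧ dz ∧ dw

For a 2-form omega = sum_{i<j} g_{ij} dx_i ∧ dx_j, the exterior derivative is
  d(omega) = sum_{i<j} d(g_{ij}) ∧ dx_i ∧ dx_j = sum_{i<j, k} (∂g_{ij}/∂x_k) dx_k ∧ dx_i ∧ dx_j.
Expand each term, using dx_k ∧ dx_i ∧ dx_j = sgn(permutation) dx_{(a)} ∧ dx_{(b)} ∧ dx_{(c)} with (a < b < c) sorted:
  d(z*(w + 2*x)) includes (∂/∂z)(z*(w + 2*x)) dz = (w + 2*x) dz, which multiplied by dx ∧ dy gives (w + 2*x) dx ∧ dy ∧ dz
  d(z*(w + 2*x)) includes (∂/∂w)(z*(w + 2*x)) dw = (z) dw, which multiplied by dx ∧ dy gives (z) dx ∧ dy ∧ dw
  d(w*z) includes (∂/∂w)(w*z) dw = (z) dw, which multiplied by dx ∧ dz gives (z) dx ∧ dz ∧ dw
  d(x*(-w - 3*z)) includes (∂/∂x)(x*(-w - 3*z)) dx = (-w - 3*z) dx, which multiplied by dy ∧ dz gives (-w - 3*z) dx ∧ dy ∧ dz
  d(x*(-w - 3*z)) includes (∂/∂w)(x*(-w - 3*z)) dw = (-x) dw, which multiplied by dy ∧ dz gives (-x) dy ∧ dz ∧ dw
Collecting like 3-forms: d(omega) = (2*x - 3*z) dx ∧ dy ∧ dz + (z) dx ∧ dy ∧ dw + (z) dx ∧ dz ∧ dw + (-x) dy ∧ dz ∧ dw.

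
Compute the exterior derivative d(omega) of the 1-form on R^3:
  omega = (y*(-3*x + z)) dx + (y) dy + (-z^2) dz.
d(omega) = (3*x - z) dx ∧ dy + (-y) dx ∧ dz

For a 1-form omega = sum_i f_i dx_i, the exterior derivative is
  d(omega) = sum_{i < j} (∂f_j/∂x_i - ∂f_i/∂x_j) dx_i ∧ dx_j.
  coefficient of dx ∧ dy: ∂f_2/∂x - ∂f_1/∂y = ∂(y)/∂x - ∂(y*(-3*x + z))/∂y = 3*x - z
  coefficient of dx ∧ dz: ∂f_3/∂x - ∂f_1/∂z = ∂(-z^2)/∂x - ∂(y*(-3*x + z))/∂z = -y
Assembling: d(omega) = (3*x - z) dx ∧ dy + (-y) dx ∧ dz.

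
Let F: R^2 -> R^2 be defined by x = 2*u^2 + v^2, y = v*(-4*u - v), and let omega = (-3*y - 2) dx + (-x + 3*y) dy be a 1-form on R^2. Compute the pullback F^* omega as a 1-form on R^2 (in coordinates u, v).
F^* omega = (56*u^2*v + 60*u*v^2 - 8*u + 16*v^3) du + (8*u^3 + 52*u^2*v + 64*u*v^2 + 14*v^3 - 4*v) dv

Using F^*(f dg) = (f ∘ F) d(g ∘ F), substitute each coordinate x_i by F_i(u, v) in f_i, and replace dx_i by d F_i = (∂F_i/∂u) du + (∂F_i/∂v) dv.
  For the x component: f_1(F) = 12*u*v + 3*v^2 - 2; d F_1 = (4*u) du + (2*v) dv
  For the y component: f_2(F) = -2*u^2 - 12*u*v - 4*v^2; d F_2 = (-4*v) du + (-4*u - 2*v) dv
Combining and collecting du, dv coefficients:
  coeff of du: 56*u^2*v + 60*u*v^2 - 8*u + 16*v^3
  coeff of dv: 8*u^3 + 52*u^2*v + 64*u*v^2 + 14*v^3 - 4*v
F^* omega = (56*u^2*v + 60*u*v^2 - 8*u + 16*v^3) du + (8*u^3 + 52*u^2*v + 64*u*v^2 + 14*v^3 - 4*v) dv.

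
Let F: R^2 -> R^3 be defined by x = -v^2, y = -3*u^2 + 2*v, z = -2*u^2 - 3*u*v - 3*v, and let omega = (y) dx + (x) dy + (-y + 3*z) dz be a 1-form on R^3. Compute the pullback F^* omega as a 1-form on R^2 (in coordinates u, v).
F^* omega = (12*u^3 + 45*u^2*v + 33*u*v^2 + 44*u*v + 33*v^2) du + (9*u^3 + 33*u^2*v + 9*u^2 + 60*u*v - 6*v^2 + 33*v) dv

Using F^*(f dg) = (f ∘ F) d(g ∘ F), substitute each coordinate x_i by F_i(u, v) in f_i, and replace dx_i by d F_i = (∂F_i/∂u) du + (∂F_i/∂v) dv.
  For the x component: f_1(F) = -3*u^2 + 2*v; d F_1 = (0) du + (-2*v) dv
  For the y component: f_2(F) = -v^2; d F_2 = (-6*u) du + (2) dv
  For the z component: f_3(F) = -3*u^2 - 9*u*v - 11*v; d F_3 = (-4*u - 3*v) du + (-3*u - 3) dv
Combining and collecting du, dv coefficients:
  coeff of du: 12*u^3 + 45*u^2*v + 33*u*v^2 + 44*u*v + 33*v^2
  coeff of dv: 9*u^3 + 33*u^2*v + 9*u^2 + 60*u*v - 6*v^2 + 33*v
F^* omega = (12*u^3 + 45*u^2*v + 33*u*v^2 + 44*u*v + 33*v^2) du + (9*u^3 + 33*u^2*v + 9*u^2 + 60*u*v - 6*v^2 + 33*v) dv.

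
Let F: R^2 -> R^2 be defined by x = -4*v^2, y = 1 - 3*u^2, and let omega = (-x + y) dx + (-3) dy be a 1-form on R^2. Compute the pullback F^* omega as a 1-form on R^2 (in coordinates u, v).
F^* omega = (18*u) du + (8*v*(3*u^2 - 4*v^2 - 1)) dv

Using F^*(f dg) = (f ∘ F) d(g ∘ F), substitute each coordinate x_i by F_i(u, v) in f_i, and replace dx_i by d F_i = (∂F_i/∂u) du + (∂F_i/∂v) dv.
  For the x component: f_1(F) = -3*u^2 + 4*v^2 + 1; d F_1 = (0) du + (-8*v) dv
  For the y component: f_2(F) = -3; d F_2 = (-6*u) du + (0) dv
Combining and collecting du, dv coefficients:
  coeff of du: 18*u
  coeff of dv: 8*v*(3*u^2 - 4*v^2 - 1)
F^* omega = (18*u) du + (8*v*(3*u^2 - 4*v^2 - 1)) dv.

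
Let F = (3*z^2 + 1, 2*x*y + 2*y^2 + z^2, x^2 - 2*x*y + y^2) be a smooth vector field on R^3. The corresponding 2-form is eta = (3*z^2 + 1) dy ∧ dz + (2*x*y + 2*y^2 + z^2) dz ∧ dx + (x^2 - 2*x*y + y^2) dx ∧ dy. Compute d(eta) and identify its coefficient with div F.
d(eta) = (2*x + 4*y) dx ∧ dy ∧ dz; div F = 2*x + 4*y

For a 2-form in R^3 of the form above, applying d gives a 3-form with coefficient ∂P/∂x + ∂Q/∂y + ∂R/∂z:
  ∂P/∂x = 0
  ∂Q/∂y = 2*x + 4*y
  ∂R/∂z = 0
Sum = 2*x + 4*y, which is exactly div F.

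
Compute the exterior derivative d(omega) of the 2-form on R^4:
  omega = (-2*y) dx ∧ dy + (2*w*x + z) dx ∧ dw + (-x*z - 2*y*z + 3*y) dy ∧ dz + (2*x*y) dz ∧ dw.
d(omega) = (2*y - 1) dx ∧ dz ∧ dw + (-z) dx ∧ dy ∧ dz + (2*x) dy ∧ dz ∧ dw

For a 2-form omega = sum_{i<j} g_{ij} dx_i ∧ dx_j, the exterior derivative is
  d(omega) = sum_{i<j} d(g_{ij}) ∧ dx_i ∧ dx_j = sum_{i<j, k} (∂g_{ij}/∂x_k) dx_k ∧ dx_i ∧ dx_j.
Expand each term, using dx_k ∧ dx_i ∧ dx_j = sgn(permutation) dx_{(a)} ∧ dx_{(b)} ∧ dx_{(c)} with (a < b < c) sorted:
  d(2*w*x + z) includes (∂/∂z)(2*w*x + z) dz = (1) dz, which multiplied by dx ∧ dw gives (-1) dx ∧ dz ∧ dw
  d(-x*z - 2*y*z + 3*y) includes (∂/∂x)(-x*z - 2*y*z + 3*y) dx = (-z) dx, which multiplied by dy ∧ dz gives (-z) dx ∧ dy ∧ dz
  d(2*x*y) includes (∂/∂x)(2*x*y) dx = (2*y) dx, which multiplied by dz ∧ dw gives (2*y) dx ∧ dz ∧ dw
  d(2*x*y) includes (∂/∂y)(2*x*y) dy = (2*x) dy, which multiplied by dz ∧ dw gives (2*x) dy ∧ dz ∧ dw
Collecting like 3-forms: d(omega) = (2*y - 1) dx ∧ dz ∧ dw + (-z) dx ∧ dy ∧ dz + (2*x) dy ∧ dz ∧ dw.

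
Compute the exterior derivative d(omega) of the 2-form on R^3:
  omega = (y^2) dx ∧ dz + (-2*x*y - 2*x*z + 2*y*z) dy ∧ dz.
d(omega) = (-4*y - 2*z) dx ∧ dy ∧ dz

For a 2-form omega = sum_{i<j} g_{ij} dx_i ∧ dx_j, the exterior derivative is
  d(omega) = sum_{i<j} d(g_{ij}) ∧ dx_i ∧ dx_j = sum_{i<j, k} (∂g_{ij}/∂x_k) dx_k ∧ dx_i ∧ dx_j.
Expand each term, using dx_k ∧ dx_i ∧ dx_j = sgn(permutation) dx_{(a)} ∧ dx_{(b)} ∧ dx_{(c)} with (a < b < c) sorted:
  d(y^2) includes (∂/∂y)(y^2) dy = (2*y) dy, which multiplied by dx ∧ dz gives (-2*y) dx ∧ dy ∧ dz
  d(-2*x*y - 2*x*z + 2*y*z) includes (∂/∂x)(-2*x*y - 2*x*z + 2*y*z) dx = (-2*y - 2*z) dx, which multiplied by dy ∧ dz gives (-2*y - 2*z) dx ∧ dy ∧ dz
Collecting like 3-forms: d(omega) = (-4*y - 2*z) dx ∧ dy ∧ dz.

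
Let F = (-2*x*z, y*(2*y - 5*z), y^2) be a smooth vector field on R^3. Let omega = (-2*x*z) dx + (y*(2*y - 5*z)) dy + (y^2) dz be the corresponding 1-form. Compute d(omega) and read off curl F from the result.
d(omega) = (7*y) dy ∧ dz + (-2*x) dz ∧ dx + (0) dx ∧ dy; curl F = (7*y, -2*x, 0)

d omega = sum_{i<j} (∂f_j/∂x_i - ∂f_i/∂x_j) dx_i ∧ dx_j. Under the identification (dy ∧ dz, dz ∧ dx, dx ∧ dy) ↔ (e_x, e_y, e_z), the coefficients are exactly the components of curl F. Compute:
  ∂R/∂y - ∂Q/∂z = (2*y) - (-5*y) = 7*y
  ∂P/∂z - ∂R/∂x = (-2*x) - (0) = -2*x
  ∂Q/∂x - ∂P/∂y = (0) - (0) = 0.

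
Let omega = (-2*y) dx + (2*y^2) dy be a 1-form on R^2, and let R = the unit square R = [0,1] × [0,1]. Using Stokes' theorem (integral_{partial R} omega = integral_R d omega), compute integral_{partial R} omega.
integral_(partial R) omega = 2

Stokes: integral_partial_R omega = integral_R d omega with d omega = (∂Q/∂x - ∂P/∂y) dx ∧ dy.
  ∂Q/∂x = 0
  ∂P/∂y = -2
  integrand = ∂Q/∂x - ∂P/∂y = 2.
Integrating over R: integral_0^1 integral_0^1 (2) dx dy = 2.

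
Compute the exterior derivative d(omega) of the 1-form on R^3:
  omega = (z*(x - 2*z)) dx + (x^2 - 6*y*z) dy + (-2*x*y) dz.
d(omega) = (2*x) dx ∧ dy + (-x - 2*y + 4*z) dx ∧ dz + (-2*x + 6*y) dy ∧ dz

For a 1-form omega = sum_i f_i dx_i, the exterior derivative is
  d(omega) = sum_{i < j} (∂f_j/∂x_i - ∂f_i/∂x_j) dx_i ∧ dx_j.
  coefficient of dx ∧ dy: ∂f_2/∂x - ∂f_1/∂y = ∂(x^2 - 6*y*z)/∂x - ∂(z*(x - 2*z))/∂y = 2*x
  coefficient of dx ∧ dz: ∂f_3/∂x - ∂f_1/∂z = ∂(-2*x*y)/∂x - ∂(z*(x - 2*z))/∂z = -x - 2*y + 4*z
  coefficient of dy ∧ dz: ∂f_3/∂y - ∂f_2/∂z = ∂(-2*x*y)/∂y - ∂(x^2 - 6*y*z)/∂z = -2*x + 6*y
Assembling: d(omega) = (2*x) dx ∧ dy + (-x - 2*y + 4*z) dx ∧ dz + (-2*x + 6*y) dy ∧ dz.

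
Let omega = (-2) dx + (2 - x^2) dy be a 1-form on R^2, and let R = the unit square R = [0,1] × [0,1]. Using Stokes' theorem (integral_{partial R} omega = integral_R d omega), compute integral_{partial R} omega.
integral_(partial R) omega = -1

Stokes: integral_partial_R omega = integral_R d omega with d omega = (∂Q/∂x - ∂P/∂y) dx ∧ dy.
  ∂Q/∂x = -2*x
  ∂P/∂y = 0
  integrand = ∂Q/∂x - ∂P/∂y = -2*x.
Integrating over R: integral_0^1 integral_0^1 (-2*x) dx dy = -1.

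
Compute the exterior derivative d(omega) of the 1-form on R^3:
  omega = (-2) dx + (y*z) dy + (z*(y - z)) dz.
d(omega) = (-y + z) dy ∧ dz

For a 1-form omega = sum_i f_i dx_i, the exterior derivative is
  d(omega) = sum_{i < j} (∂f_j/∂x_i - ∂f_i/∂x_j) dx_i ∧ dx_j.
  coefficient of dy ∧ dz: ∂f_3/∂y - ∂f_2/∂z = ∂(z*(y - z))/∂y - ∂(y*z)/∂z = -y + z
Assembling: d(omega) = (-y + z) dy ∧ dz.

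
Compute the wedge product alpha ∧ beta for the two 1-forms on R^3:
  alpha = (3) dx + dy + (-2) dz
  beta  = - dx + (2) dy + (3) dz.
alpha ∧ beta = (7) dx ∧ dy + (7) dx ∧ dz + (7) dy ∧ dz

Distribute the wedge, using dx_i ∧ dx_j = -dx_j ∧ dx_i and dx_i ∧ dx_i = 0. For each pair (i, j) with i < j, the coefficient of dx_i ∧ dx_j in alpha ∧ beta is (alpha_i * beta_j - alpha_j * beta_i). Collecting: alpha ∧ beta = (7) dx ∧ dy + (7) dx ∧ dz + (7) dy ∧ dz.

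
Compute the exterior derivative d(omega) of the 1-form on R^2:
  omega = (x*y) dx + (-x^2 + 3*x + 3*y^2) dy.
d(omega) = (3 - 3*x) dx ∧ dy

For a 1-form omega = sum_i f_i dx_i, the exterior derivative is
  d(omega) = sum_{i < j} (∂f_j/∂x_i - ∂f_i/∂x_j) dx_i ∧ dx_j.
  coefficient of dx ∧ dy: ∂f_2/∂x - ∂f_1/∂y = ∂(-x^2 + 3*x + 3*y^2)/∂x - ∂(x*y)/∂y = 3 - 3*x
Assembling: d(omega) = (3 - 3*x) dx ∧ dy.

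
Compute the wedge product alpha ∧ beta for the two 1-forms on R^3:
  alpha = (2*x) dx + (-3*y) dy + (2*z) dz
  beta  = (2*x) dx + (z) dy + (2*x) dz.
alpha ∧ beta = (2*x*(3*y + z)) dx ∧ dy + (4*x*(x - z)) dx ∧ dz + (-6*x*y - 2*z^2) dy ∧ dz

Distribute the wedge, using dx_i ∧ dx_j = -dx_j ∧ dx_i and dx_i ∧ dx_i = 0. For each pair (i, j) with i < j, the coefficient of dx_i ∧ dx_j in alpha ∧ beta is (alpha_i * beta_j - alpha_j * beta_i). Collecting: alpha ∧ beta = (2*x*(3*y + z)) dx ∧ dy + (4*x*(x - z)) dx ∧ dz + (-6*x*y - 2*z^2) dy ∧ dz.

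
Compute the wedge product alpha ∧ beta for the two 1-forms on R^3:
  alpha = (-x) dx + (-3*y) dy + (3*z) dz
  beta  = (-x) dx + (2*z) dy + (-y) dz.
alpha ∧ beta = (-x*(3*y + 2*z)) dx ∧ dy + (x*(y + 3*z)) dx ∧ dz + (3*y^2 - 6*z^2) dy ∧ dz

Distribute the wedge, using dx_i ∧ dx_j = -dx_j ∧ dx_i and dx_i ∧ dx_i = 0. For each pair (i, j) with i < j, the coefficient of dx_i ∧ dx_j in alpha ∧ beta is (alpha_i * beta_j - alpha_j * beta_i). Collecting: alpha ∧ beta = (-x*(3*y + 2*z)) dx ∧ dy + (x*(y + 3*z)) dx ∧ dz + (3*y^2 - 6*z^2) dy ∧ dz.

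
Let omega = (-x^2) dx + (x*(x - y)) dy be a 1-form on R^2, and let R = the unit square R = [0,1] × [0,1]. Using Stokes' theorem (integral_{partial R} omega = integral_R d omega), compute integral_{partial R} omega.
integral_(partial R) omega = 1/2

Stokes: integral_partial_R omega = integral_R d omega with d omega = (∂Q/∂x - ∂P/∂y) dx ∧ dy.
  ∂Q/∂x = 2*x - y
  ∂P/∂y = 0
  integrand = ∂Q/∂x - ∂P/∂y = 2*x - y.
Integrating over R: integral_0^1 integral_0^1 (2*x - y) dx dy = 1/2.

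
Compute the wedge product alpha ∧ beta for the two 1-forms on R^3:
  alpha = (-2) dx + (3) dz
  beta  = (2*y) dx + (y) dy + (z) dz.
alpha ∧ beta = (-2*y) dx ∧ dy + (-6*y - 2*z) dx ∧ dz + (-3*y) dy ∧ dz

Distribute the wedge, using dx_i ∧ dx_j = -dx_j ∧ dx_i and dx_i ∧ dx_i = 0. For each pair (i, j) with i < j, the coefficient of dx_i ∧ dx_j in alpha ∧ beta is (alpha_i * beta_j - alpha_j * beta_i). Collecting: alpha ∧ beta = (-2*y) dx ∧ dy + (-6*y - 2*z) dx ∧ dz + (-3*y) dy ∧ dz.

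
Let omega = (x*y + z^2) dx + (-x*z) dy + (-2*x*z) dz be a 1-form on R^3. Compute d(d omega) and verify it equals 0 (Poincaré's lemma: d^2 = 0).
d(d omega) = 0

Step 1: d omega = sum_{i<j} (∂f_j/∂x_i - ∂f_i/∂x_j) dx_i ∧ dx_j:
  coeff of dx ∧ dy: -x - z
  coeff of dx ∧ dz: -4*z
  coeff of dy ∧ dz: x
Step 2: Apply d again to each 2-form coefficient. The only possible 3-form in R^3 is dx ∧ dy ∧ dz, with coefficient
  ∂(coeff of dy∧dz)/∂x - ∂(coeff of dx∧dz)/∂y + ∂(coeff of dx∧dy)/∂z
  = ∂/∂x (x) - ∂/∂y (-4*z) + ∂/∂z (-x - z).
Each of these terms simplifies to sums of mixed partials that cancel in pairs. The result is 0 (by equality of mixed partials for smooth functions — Schwarz / Clairaut).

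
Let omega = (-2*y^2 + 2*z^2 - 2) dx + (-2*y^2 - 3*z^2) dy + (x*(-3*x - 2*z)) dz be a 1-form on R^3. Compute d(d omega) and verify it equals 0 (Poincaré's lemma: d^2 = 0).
d(d omega) = 0

Step 1: d omega = sum_{i<j} (∂f_j/∂x_i - ∂f_i/∂x_j) dx_i ∧ dx_j:
  coeff of dx ∧ dy: 4*y
  coeff of dx ∧ dz: -6*x - 6*z
  coeff of dy ∧ dz: 6*z
Step 2: Apply d again to each 2-form coefficient. The only possible 3-form in R^3 is dx ∧ dy ∧ dz, with coefficient
  ∂(coeff of dy∧dz)/∂x - ∂(coeff of dx∧dz)/∂y + ∂(coeff of dx∧dy)/∂z
  = ∂/∂x (6*z) - ∂/∂y (-6*x - 6*z) + ∂/∂z (4*y).
Each of these terms simplifies to sums of mixed partials that cancel in pairs. The result is 0 (by equality of mixed partials for smooth functions — Schwarz / Clairaut).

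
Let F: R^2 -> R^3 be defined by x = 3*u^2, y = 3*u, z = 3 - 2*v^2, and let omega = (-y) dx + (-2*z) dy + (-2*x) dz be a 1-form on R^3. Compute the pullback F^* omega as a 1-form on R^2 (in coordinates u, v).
F^* omega = (-18*u^2 + 12*v^2 - 18) du + (24*u^2*v) dv

Using F^*(f dg) = (f ∘ F) d(g ∘ F), substitute each coordinate x_i by F_i(u, v) in f_i, and replace dx_i by d F_i = (∂F_i/∂u) du + (∂F_i/∂v) dv.
  For the x component: f_1(F) = -3*u; d F_1 = (6*u) du + (0) dv
  For the y component: f_2(F) = 4*v^2 - 6; d F_2 = (3) du + (0) dv
  For the z component: f_3(F) = -6*u^2; d F_3 = (0) du + (-4*v) dv
Combining and collecting du, dv coefficients:
  coeff of du: -18*u^2 + 12*v^2 - 18
  coeff of dv: 24*u^2*v
F^* omega = (-18*u^2 + 12*v^2 - 18) du + (24*u^2*v) dv.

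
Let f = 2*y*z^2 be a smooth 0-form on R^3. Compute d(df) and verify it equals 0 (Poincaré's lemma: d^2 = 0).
d(df) = 0

Step 1: df = sum_i (∂f/∂x_i) dx_i = (0) dx + (2*z^2) dy + (4*y*z) dz.
Step 2: Apply d again. Using the 1-form formula, the coefficient of dx ∧ dy in d(df) is ∂^2 f/∂x ∂y - ∂^2 f/∂y ∂x = (0) - (0) = 0 (equality of mixed partials for smooth f).
Similarly for dx ∧ dz and dy ∧ dz — all coefficients vanish. So d(df) = 0.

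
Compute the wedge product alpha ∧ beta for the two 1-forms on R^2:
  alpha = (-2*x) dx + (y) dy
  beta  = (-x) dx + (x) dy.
alpha ∧ beta = (x*(-2*x + y)) dx ∧ dy

Distribute the wedge, using dx_i ∧ dx_j = -dx_j ∧ dx_i and dx_i ∧ dx_i = 0. For each pair (i, j) with i < j, the coefficient of dx_i ∧ dx_j in alpha ∧ beta is (alpha_i * beta_j - alpha_j * beta_i). Collecting: alpha ∧ beta = (x*(-2*x + y)) dx ∧ dy.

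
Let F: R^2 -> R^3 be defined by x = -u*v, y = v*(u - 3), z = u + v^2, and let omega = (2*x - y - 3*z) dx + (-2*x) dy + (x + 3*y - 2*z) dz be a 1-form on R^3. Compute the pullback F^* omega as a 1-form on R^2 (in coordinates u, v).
F^* omega = (5*u*v^2 + 5*u*v - 2*u + 3*v^3 - 5*v^2 - 9*v) du + (5*u^2*v + 3*u^2 + 7*u*v^2 - 13*u*v - 4*v^3 - 18*v^2) dv

Using F^*(f dg) = (f ∘ F) d(g ∘ F), substitute each coordinate x_i by F_i(u, v) in f_i, and replace dx_i by d F_i = (∂F_i/∂u) du + (∂F_i/∂v) dv.
  For the x component: f_1(F) = -3*u*v - 3*u - 3*v^2 + 3*v; d F_1 = (-v) du + (-u) dv
  For the y component: f_2(F) = 2*u*v; d F_2 = (v) du + (u - 3) dv
  For the z component: f_3(F) = 2*u*v - 2*u - 2*v^2 - 9*v; d F_3 = (1) du + (2*v) dv
Combining and collecting du, dv coefficients:
  coeff of du: 5*u*v^2 + 5*u*v - 2*u + 3*v^3 - 5*v^2 - 9*v
  coeff of dv: 5*u^2*v + 3*u^2 + 7*u*v^2 - 13*u*v - 4*v^3 - 18*v^2
F^* omega = (5*u*v^2 + 5*u*v - 2*u + 3*v^3 - 5*v^2 - 9*v) du + (5*u^2*v + 3*u^2 + 7*u*v^2 - 13*u*v - 4*v^3 - 18*v^2) dv.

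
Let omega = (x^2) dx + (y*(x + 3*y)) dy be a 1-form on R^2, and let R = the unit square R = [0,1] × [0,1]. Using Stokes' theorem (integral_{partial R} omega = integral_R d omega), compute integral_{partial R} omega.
integral_(partial R) omega = 1/2

Stokes: integral_partial_R omega = integral_R d omega with d omega = (∂Q/∂x - ∂P/∂y) dx ∧ dy.
  ∂Q/∂x = y
  ∂P/∂y = 0
  integrand = ∂Q/∂x - ∂P/∂y = y.
Integrating over R: integral_0^1 integral_0^1 (y) dx dy = 1/2.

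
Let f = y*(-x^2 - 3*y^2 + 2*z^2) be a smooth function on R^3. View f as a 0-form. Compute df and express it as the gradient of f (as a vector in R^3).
df = (-2*x*y) dx + (-x^2 - 9*y^2 + 2*z^2) dy + (4*y*z) dz; grad f = (-2*x*y, -x^2 - 9*y^2 + 2*z^2, 4*y*z)

For a 0-form f, d f = (∂f/∂x) dx + (∂f/∂y) dy + (∂f/∂z) dz. The components of the vector representation are exactly the entries of grad f in Cartesian coordinates:
  ∂f/∂x = -2*x*y
  ∂f/∂y = -x^2 - 9*y^2 + 2*z^2
  ∂f/∂z = 4*y*z.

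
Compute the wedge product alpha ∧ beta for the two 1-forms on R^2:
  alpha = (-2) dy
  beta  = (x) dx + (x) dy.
alpha ∧ beta = (2*x) dx ∧ dy

Distribute the wedge, using dx_i ∧ dx_j = -dx_j ∧ dx_i and dx_i ∧ dx_i = 0. For each pair (i, j) with i < j, the coefficient of dx_i ∧ dx_j in alpha ∧ beta is (alpha_i * beta_j - alpha_j * beta_i). Collecting: alpha ∧ beta = (2*x) dx ∧ dy.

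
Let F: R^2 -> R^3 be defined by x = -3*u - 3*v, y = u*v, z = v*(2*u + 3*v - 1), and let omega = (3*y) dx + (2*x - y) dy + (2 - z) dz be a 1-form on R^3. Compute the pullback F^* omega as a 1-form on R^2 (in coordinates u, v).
F^* omega = (v*(-5*u*v - 15*u - 6*v^2 - 4*v + 4)) du + (-5*u^2*v - 6*u^2 - 18*u*v^2 - 11*u*v + 4*u - 18*v^3 + 9*v^2 + 11*v - 2) dv

Using F^*(f dg) = (f ∘ F) d(g ∘ F), substitute each coordinate x_i by F_i(u, v) in f_i, and replace dx_i by d F_i = (∂F_i/∂u) du + (∂F_i/∂v) dv.
  For the x component: f_1(F) = 3*u*v; d F_1 = (-3) du + (-3) dv
  For the y component: f_2(F) = -u*v - 6*u - 6*v; d F_2 = (v) du + (u) dv
  For the z component: f_3(F) = -2*u*v - 3*v^2 + v + 2; d F_3 = (2*v) du + (2*u + 6*v - 1) dv
Combining and collecting du, dv coefficients:
  coeff of du: v*(-5*u*v - 15*u - 6*v^2 - 4*v + 4)
  coeff of dv: -5*u^2*v - 6*u^2 - 18*u*v^2 - 11*u*v + 4*u - 18*v^3 + 9*v^2 + 11*v - 2
F^* omega = (v*(-5*u*v - 15*u - 6*v^2 - 4*v + 4)) du + (-5*u^2*v - 6*u^2 - 18*u*v^2 - 11*u*v + 4*u - 18*v^3 + 9*v^2 + 11*v - 2) dv.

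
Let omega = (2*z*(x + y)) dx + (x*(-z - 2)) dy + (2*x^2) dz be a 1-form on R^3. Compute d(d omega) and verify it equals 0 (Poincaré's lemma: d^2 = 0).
d(d omega) = 0

Step 1: d omega = sum_{i<j} (∂f_j/∂x_i - ∂f_i/∂x_j) dx_i ∧ dx_j:
  coeff of dx ∧ dy: -3*z - 2
  coeff of dx ∧ dz: 2*x - 2*y
  coeff of dy ∧ dz: x
Step 2: Apply d again to each 2-form coefficient. The only possible 3-form in R^3 is dx ∧ dy ∧ dz, with coefficient
  ∂(coeff of dy∧dz)/∂x - ∂(coeff of dx∧dz)/∂y + ∂(coeff of dx∧dy)/∂z
  = ∂/∂x (x) - ∂/∂y (2*x - 2*y) + ∂/∂z (-3*z - 2).
Each of these terms simplifies to sums of mixed partials that cancel in pairs. The result is 0 (by equality of mixed partials for smooth functions — Schwarz / Clairaut).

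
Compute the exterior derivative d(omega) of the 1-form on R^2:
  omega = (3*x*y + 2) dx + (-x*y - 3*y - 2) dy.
d(omega) = (-3*x - y) dx ∧ dy

For a 1-form omega = sum_i f_i dx_i, the exterior derivative is
  d(omega) = sum_{i < j} (∂f_j/∂x_i - ∂f_i/∂x_j) dx_i ∧ dx_j.
  coefficient of dx ∧ dy: ∂f_2/∂x - ∂f_1/∂y = ∂(-x*y - 3*y - 2)/∂x - ∂(3*x*y + 2)/∂y = -3*x - y
Assembling: d(omega) = (-3*x - y) dx ∧ dy.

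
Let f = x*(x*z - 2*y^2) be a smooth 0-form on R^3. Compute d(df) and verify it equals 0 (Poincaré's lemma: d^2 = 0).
d(df) = 0

Step 1: df = sum_i (∂f/∂x_i) dx_i = (2*x*z - 2*y^2) dx + (-4*x*y) dy + (x^2) dz.
Step 2: Apply d again. Using the 1-form formula, the coefficient of dx ∧ dy in d(df) is ∂^2 f/∂x ∂y - ∂^2 f/∂y ∂x = (-4*y) - (-4*y) = 0 (equality of mixed partials for smooth f).
Similarly for dx ∧ dz and dy ∧ dz — all coefficients vanish. So d(df) = 0.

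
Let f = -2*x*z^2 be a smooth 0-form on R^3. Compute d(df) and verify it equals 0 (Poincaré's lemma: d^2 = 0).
d(df) = 0

Step 1: df = sum_i (∂f/∂x_i) dx_i = (-2*z^2) dx + (0) dy + (-4*x*z) dz.
Step 2: Apply d again. Using the 1-form formula, the coefficient of dx ∧ dy in d(df) is ∂^2 f/∂x ∂y - ∂^2 f/∂y ∂x = (0) - (0) = 0 (equality of mixed partials for smooth f).
Similarly for dx ∧ dz and dy ∧ dz — all coefficients vanish. So d(df) = 0.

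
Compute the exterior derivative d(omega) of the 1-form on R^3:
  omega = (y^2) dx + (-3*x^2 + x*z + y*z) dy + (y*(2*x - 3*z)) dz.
d(omega) = (-6*x - 2*y + z) dx ∧ dy + (2*y) dx ∧ dz + (x - y - 3*z) dy ∧ dz

For a 1-form omega = sum_i f_i dx_i, the exterior derivative is
  d(omega) = sum_{i < j} (∂f_j/∂x_i - ∂f_i/∂x_j) dx_i ∧ dx_j.
  coefficient of dx ∧ dy: ∂f_2/∂x - ∂f_1/∂y = ∂(-3*x^2 + x*z + y*z)/∂x - ∂(y^2)/∂y = -6*x - 2*y + z
  coefficient of dx ∧ dz: ∂f_3/∂x - ∂f_1/∂z = ∂(y*(2*x - 3*z))/∂x - ∂(y^2)/∂z = 2*y
  coefficient of dy ∧ dz: ∂f_3/∂y - ∂f_2/∂z = ∂(y*(2*x - 3*z))/∂y - ∂(-3*x^2 + x*z + y*z)/∂z = x - y - 3*z
Assembling: d(omega) = (-6*x - 2*y + z) dx ∧ dy + (2*y) dx ∧ dz + (x - y - 3*z) dy ∧ dz.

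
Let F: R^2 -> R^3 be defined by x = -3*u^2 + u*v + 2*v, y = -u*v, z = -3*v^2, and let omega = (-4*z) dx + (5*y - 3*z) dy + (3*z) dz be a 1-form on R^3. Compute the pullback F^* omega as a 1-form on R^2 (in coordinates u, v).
F^* omega = (v^2*(-67*u + 3*v)) du + (v*(5*u^2 + 3*u*v + 54*v^2 + 24*v)) dv

Using F^*(f dg) = (f ∘ F) d(g ∘ F), substitute each coordinate x_i by F_i(u, v) in f_i, and replace dx_i by d F_i = (∂F_i/∂u) du + (∂F_i/∂v) dv.
  For the x component: f_1(F) = 12*v^2; d F_1 = (-6*u + v) du + (u + 2) dv
  For the y component: f_2(F) = v*(-5*u + 9*v); d F_2 = (-v) du + (-u) dv
  For the z component: f_3(F) = -9*v^2; d F_3 = (0) du + (-6*v) dv
Combining and collecting du, dv coefficients:
  coeff of du: v^2*(-67*u + 3*v)
  coeff of dv: v*(5*u^2 + 3*u*v + 54*v^2 + 24*v)
F^* omega = (v^2*(-67*u + 3*v)) du + (v*(5*u^2 + 3*u*v + 54*v^2 + 24*v)) dv.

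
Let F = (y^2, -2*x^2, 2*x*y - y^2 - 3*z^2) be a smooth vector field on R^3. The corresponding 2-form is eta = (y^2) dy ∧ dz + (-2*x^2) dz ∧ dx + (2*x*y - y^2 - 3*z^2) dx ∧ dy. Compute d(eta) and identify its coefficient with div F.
d(eta) = (-6*z) dx ∧ dy ∧ dz; div F = -6*z

For a 2-form in R^3 of the form above, applying d gives a 3-form with coefficient ∂P/∂x + ∂Q/∂y + ∂R/∂z:
  ∂P/∂x = 0
  ∂Q/∂y = 0
  ∂R/∂z = -6*z
Sum = -6*z, which is exactly div F.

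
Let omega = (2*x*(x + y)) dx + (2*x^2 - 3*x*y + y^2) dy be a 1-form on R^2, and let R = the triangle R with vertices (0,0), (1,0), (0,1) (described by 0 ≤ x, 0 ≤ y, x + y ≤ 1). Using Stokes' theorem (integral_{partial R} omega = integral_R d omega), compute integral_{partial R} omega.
integral_(partial R) omega = -1/6

Stokes: integral_partial_R omega = integral_R d omega with d omega = (∂Q/∂x - ∂P/∂y) dx ∧ dy.
  ∂Q/∂x = 4*x - 3*y
  ∂P/∂y = 2*x
  integrand = ∂Q/∂x - ∂P/∂y = 2*x - 3*y.
Integrating over R: integral_0^1 integral_0^{1-x} (2*x - 3*y) dy dx = -1/6.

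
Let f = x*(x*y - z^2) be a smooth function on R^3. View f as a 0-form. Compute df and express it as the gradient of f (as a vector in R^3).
df = (2*x*y - z^2) dx + (x^2) dy + (-2*x*z) dz; grad f = (2*x*y - z^2, x^2, -2*x*z)

For a 0-form f, d f = (∂f/∂x) dx + (∂f/∂y) dy + (∂f/∂z) dz. The components of the vector representation are exactly the entries of grad f in Cartesian coordinates:
  ∂f/∂x = 2*x*y - z^2
  ∂f/∂y = x^2
  ∂f/∂z = -2*x*z.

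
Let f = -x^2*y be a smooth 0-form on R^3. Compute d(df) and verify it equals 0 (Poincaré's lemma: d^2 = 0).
d(df) = 0

Step 1: df = sum_i (∂f/∂x_i) dx_i = (-2*x*y) dx + (-x^2) dy + (0) dz.
Step 2: Apply d again. Using the 1-form formula, the coefficient of dx ∧ dy in d(df) is ∂^2 f/∂x ∂y - ∂^2 f/∂y ∂x = (-2*x) - (-2*x) = 0 (equality of mixed partials for smooth f).
Similarly for dx ∧ dz and dy ∧ dz — all coefficients vanish. So d(df) = 0.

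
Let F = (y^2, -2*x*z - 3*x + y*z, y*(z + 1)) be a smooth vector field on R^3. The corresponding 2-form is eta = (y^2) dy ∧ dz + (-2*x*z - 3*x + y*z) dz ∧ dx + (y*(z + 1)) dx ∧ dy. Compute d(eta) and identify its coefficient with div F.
d(eta) = (y + z) dx ∧ dy ∧ dz; div F = y + z

For a 2-form in R^3 of the form above, applying d gives a 3-form with coefficient ∂P/∂x + ∂Q/∂y + ∂R/∂z:
  ∂P/∂x = 0
  ∂Q/∂y = z
  ∂R/∂z = y
Sum = y + z, which is exactly div F.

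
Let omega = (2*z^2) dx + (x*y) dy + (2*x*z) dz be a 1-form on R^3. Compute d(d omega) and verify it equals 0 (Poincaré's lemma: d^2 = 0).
d(d omega) = 0

Step 1: d omega = sum_{i<j} (∂f_j/∂x_i - ∂f_i/∂x_j) dx_i ∧ dx_j:
  coeff of dx ∧ dy: y
  coeff of dx ∧ dz: -2*z
  coeff of dy ∧ dz: 0
Step 2: Apply d again to each 2-form coefficient. The only possible 3-form in R^3 is dx ∧ dy ∧ dz, with coefficient
  ∂(coeff of dy∧dz)/∂x - ∂(coeff of dx∧dz)/∂y + ∂(coeff of dx∧dy)/∂z
  = ∂/∂x (0) - ∂/∂y (-2*z) + ∂/∂z (y).
Each of these terms simplifies to sums of mixed partials that cancel in pairs. The result is 0 (by equality of mixed partials for smooth functions — Schwarz / Clairaut).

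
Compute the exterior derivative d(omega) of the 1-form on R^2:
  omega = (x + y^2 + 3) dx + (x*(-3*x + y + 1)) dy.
d(omega) = (-6*x - y + 1) dx ∧ dy

For a 1-form omega = sum_i f_i dx_i, the exterior derivative is
  d(omega) = sum_{i < j} (∂f_j/∂x_i - ∂f_i/∂x_j) dx_i ∧ dx_j.
  coefficient of dx ∧ dy: ∂f_2/∂x - ∂f_1/∂y = ∂(x*(-3*x + y + 1))/∂x - ∂(x + y^2 + 3)/∂y = -6*x - y + 1
Assembling: d(omega) = (-6*x - y + 1) dx ∧ dy.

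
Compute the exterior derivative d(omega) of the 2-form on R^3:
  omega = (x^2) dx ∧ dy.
d(omega) = 0

For a 2-form omega = sum_{i<j} g_{ij} dx_i ∧ dx_j, the exterior derivative is
  d(omega) = sum_{i<j} d(g_{ij}) ∧ dx_i ∧ dx_j = sum_{i<j, k} (∂g_{ij}/∂x_k) dx_k ∧ dx_i ∧ dx_j.
Expand each term, using dx_k ∧ dx_i ∧ dx_j = sgn(permutation) dx_{(a)} ∧ dx_{(b)} ∧ dx_{(c)} with (a < b < c) sorted:

Collecting like 3-forms: d(omega) = 0.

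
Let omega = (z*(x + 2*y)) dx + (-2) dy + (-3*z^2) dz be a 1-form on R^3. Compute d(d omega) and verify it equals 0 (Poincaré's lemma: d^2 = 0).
d(d omega) = 0

Step 1: d omega = sum_{i<j} (∂f_j/∂x_i - ∂f_i/∂x_j) dx_i ∧ dx_j:
  coeff of dx ∧ dy: -2*z
  coeff of dx ∧ dz: -x - 2*y
  coeff of dy ∧ dz: 0
Step 2: Apply d again to each 2-form coefficient. The only possible 3-form in R^3 is dx ∧ dy ∧ dz, with coefficient
  ∂(coeff of dy∧dz)/∂x - ∂(coeff of dx∧dz)/∂y + ∂(coeff of dx∧dy)/∂z
  = ∂/∂x (0) - ∂/∂y (-x - 2*y) + ∂/∂z (-2*z).
Each of these terms simplifies to sums of mixed partials that cancel in pairs. The result is 0 (by equality of mixed partials for smooth functions — Schwarz / Clairaut).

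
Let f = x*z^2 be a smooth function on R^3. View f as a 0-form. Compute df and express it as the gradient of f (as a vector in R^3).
df = (z^2) dx + (0) dy + (2*x*z) dz; grad f = (z^2, 0, 2*x*z)

For a 0-form f, d f = (∂f/∂x) dx + (∂f/∂y) dy + (∂f/∂z) dz. The components of the vector representation are exactly the entries of grad f in Cartesian coordinates:
  ∂f/∂x = z^2
  ∂f/∂y = 0
  ∂f/∂z = 2*x*z.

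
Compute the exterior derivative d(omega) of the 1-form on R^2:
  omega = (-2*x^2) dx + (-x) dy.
d(omega) = (-1) dx ∧ dy

For a 1-form omega = sum_i f_i dx_i, the exterior derivative is
  d(omega) = sum_{i < j} (∂f_j/∂x_i - ∂f_i/∂x_j) dx_i ∧ dx_j.
  coefficient of dx ∧ dy: ∂f_2/∂x - ∂f_1/∂y = ∂(-x)/∂x - ∂(-2*x^2)/∂y = -1
Assembling: d(omega) = (-1) dx ∧ dy.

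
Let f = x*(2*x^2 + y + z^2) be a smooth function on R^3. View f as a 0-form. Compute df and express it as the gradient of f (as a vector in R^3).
df = (6*x^2 + y + z^2) dx + (x) dy + (2*x*z) dz; grad f = (6*x^2 + y + z^2, x, 2*x*z)

For a 0-form f, d f = (∂f/∂x) dx + (∂f/∂y) dy + (∂f/∂z) dz. The components of the vector representation are exactly the entries of grad f in Cartesian coordinates:
  ∂f/∂x = 6*x^2 + y + z^2
  ∂f/∂y = x
  ∂f/∂z = 2*x*z.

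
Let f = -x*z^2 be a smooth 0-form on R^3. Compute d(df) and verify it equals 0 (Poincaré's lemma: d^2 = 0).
d(df) = 0

Step 1: df = sum_i (∂f/∂x_i) dx_i = (-z^2) dx + (0) dy + (-2*x*z) dz.
Step 2: Apply d again. Using the 1-form formula, the coefficient of dx ∧ dy in d(df) is ∂^2 f/∂x ∂y - ∂^2 f/∂y ∂x = (0) - (0) = 0 (equality of mixed partials for smooth f).
Similarly for dx ∧ dz and dy ∧ dz — all coefficients vanish. So d(df) = 0.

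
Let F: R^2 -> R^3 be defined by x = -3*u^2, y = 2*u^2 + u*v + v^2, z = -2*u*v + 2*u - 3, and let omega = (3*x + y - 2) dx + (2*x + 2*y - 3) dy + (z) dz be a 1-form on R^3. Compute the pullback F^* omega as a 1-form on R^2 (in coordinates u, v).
F^* omega = (34*u^3 + 8*u*v^2 - 8*u*v + 4*u + 2*v^3 + 3*v - 6) du + (-2*u^3 + 2*u^2*v - 4*u^2 + 6*u*v^2 + 3*u + 4*v^3 - 6*v) dv

Using F^*(f dg) = (f ∘ F) d(g ∘ F), substitute each coordinate x_i by F_i(u, v) in f_i, and replace dx_i by d F_i = (∂F_i/∂u) du + (∂F_i/∂v) dv.
  For the x component: f_1(F) = -7*u^2 + u*v + v^2 - 2; d F_1 = (-6*u) du + (0) dv
  For the y component: f_2(F) = -2*u^2 + 2*u*v + 2*v^2 - 3; d F_2 = (4*u + v) du + (u + 2*v) dv
  For the z component: f_3(F) = -2*u*v + 2*u - 3; d F_3 = (2 - 2*v) du + (-2*u) dv
Combining and collecting du, dv coefficients:
  coeff of du: 34*u^3 + 8*u*v^2 - 8*u*v + 4*u + 2*v^3 + 3*v - 6
  coeff of dv: -2*u^3 + 2*u^2*v - 4*u^2 + 6*u*v^2 + 3*u + 4*v^3 - 6*v
F^* omega = (34*u^3 + 8*u*v^2 - 8*u*v + 4*u + 2*v^3 + 3*v - 6) du + (-2*u^3 + 2*u^2*v - 4*u^2 + 6*u*v^2 + 3*u + 4*v^3 - 6*v) dv.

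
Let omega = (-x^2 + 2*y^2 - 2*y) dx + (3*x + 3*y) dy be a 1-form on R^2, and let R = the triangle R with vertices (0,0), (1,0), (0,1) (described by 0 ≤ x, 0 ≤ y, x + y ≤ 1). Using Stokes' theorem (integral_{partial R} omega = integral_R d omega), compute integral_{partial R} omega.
integral_(partial R) omega = 11/6

Stokes: integral_partial_R omega = integral_R d omega with d omega = (∂Q/∂x - ∂P/∂y) dx ∧ dy.
  ∂Q/∂x = 3
  ∂P/∂y = 4*y - 2
  integrand = ∂Q/∂x - ∂P/∂y = 5 - 4*y.
Integrating over R: integral_0^1 integral_0^{1-x} (5 - 4*y) dy dx = 11/6.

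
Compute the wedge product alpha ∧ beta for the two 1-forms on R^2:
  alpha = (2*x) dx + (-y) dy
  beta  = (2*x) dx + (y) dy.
alpha ∧ beta = (4*x*y) dx ∧ dy

Distribute the wedge, using dx_i ∧ dx_j = -dx_j ∧ dx_i and dx_i ∧ dx_i = 0. For each pair (i, j) with i < j, the coefficient of dx_i ∧ dx_j in alpha ∧ beta is (alpha_i * beta_j - alpha_j * beta_i). Collecting: alpha ∧ beta = (4*x*y) dx ∧ dy.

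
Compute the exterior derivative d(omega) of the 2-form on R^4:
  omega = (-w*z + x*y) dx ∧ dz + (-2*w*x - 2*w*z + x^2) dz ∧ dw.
d(omega) = (-x) dx ∧ dy ∧ dz + (-2*w + 2*x - z) dx ∧ dz ∧ dw

For a 2-form omega = sum_{i<j} g_{ij} dx_i ∧ dx_j, the exterior derivative is
  d(omega) = sum_{i<j} d(g_{ij}) ∧ dx_i ∧ dx_j = sum_{i<j, k} (∂g_{ij}/∂x_k) dx_k ∧ dx_i ∧ dx_j.
Expand each term, using dx_k ∧ dx_i ∧ dx_j = sgn(permutation) dx_{(a)} ∧ dx_{(b)} ∧ dx_{(c)} with (a < b < c) sorted:
  d(-w*z + x*y) includes (∂/∂y)(-w*z + x*y) dy = (x) dy, which multiplied by dx ∧ dz gives (-x) dx ∧ dy ∧ dz
  d(-w*z + x*y) includes (∂/∂w)(-w*z + x*y) dw = (-z) dw, which multiplied by dx ∧ dz gives (-z) dx ∧ dz ∧ dw
  d(-2*w*x - 2*w*z + x^2) includes (∂/∂x)(-2*w*x - 2*w*z + x^2) dx = (-2*w + 2*x) dx, which multiplied by dz ∧ dw gives (-2*w + 2*x) dx ∧ dz ∧ dw
Collecting like 3-forms: d(omega) = (-x) dx ∧ dy ∧ dz + (-2*w + 2*x - z) dx ∧ dz ∧ dw.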